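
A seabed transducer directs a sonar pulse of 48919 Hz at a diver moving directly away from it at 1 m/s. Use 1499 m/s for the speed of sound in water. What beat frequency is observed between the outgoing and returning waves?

The diver first receives the wave as a moving observer: f₁ = f₀ · (v − u)/v = 48919 × (1499 − 1)/1499 ≈ 48886.4 Hz.
On reflection it acts as a source moving away from the stationary detector: f₂ = f₁ · v/(v + u) = 48886.4 × 1499/1500 ≈ 48853.8 Hz.
Beat frequency: |f₂ − f₀| = 2u·f₀/(v + u) = 2 × 1 × 48919/1500 ≈ 65 Hz.

65 Hz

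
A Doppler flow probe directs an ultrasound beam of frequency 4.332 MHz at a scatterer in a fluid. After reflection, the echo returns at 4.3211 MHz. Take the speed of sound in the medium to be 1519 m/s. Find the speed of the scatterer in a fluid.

1.91 m/s

Double Doppler shift off a moving reflector: f₂ = f₀ · (v + u)/(v − u) (u > 0 toward emitter).
Rearranging, u = v · (f₂ − f₀)/(f₂ + f₀) = 1519 × -0.0109/8.6531 ≈ -1.91 m/s.
So the scatterer in a fluid is moving at 1.91 m/s away from the emitter.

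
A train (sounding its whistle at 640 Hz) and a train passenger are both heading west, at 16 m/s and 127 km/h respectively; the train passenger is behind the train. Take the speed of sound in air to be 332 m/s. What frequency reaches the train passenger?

127 km/h = 35.28 m/s.
The train passenger is behind, so the train is moving away from it while the train passenger is moving toward the train.
General Doppler shift: f' = f · (v + v_o)/(v + v_s).
f' = 640 × (332 + 35.28)/(332 + 16) = 640 × 367.28/348 ≈ 675 Hz.

675 Hz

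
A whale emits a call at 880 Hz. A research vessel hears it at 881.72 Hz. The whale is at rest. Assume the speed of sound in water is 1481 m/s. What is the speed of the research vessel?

2.89 m/s

f' > f, so the research vessel is approaching.
f' = f · (v + v_o)/v ⇒ v_o = v · |f'/f − 1|.
v_o = 1481 × |881.72/880 − 1| = 1481 × 0.001955 ≈ 2.89 m/s.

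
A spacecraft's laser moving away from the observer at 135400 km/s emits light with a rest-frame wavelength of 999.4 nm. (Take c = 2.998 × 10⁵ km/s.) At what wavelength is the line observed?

1626.0 nm

β = v/c = 135400/299800 = 0.4516.
Relativistic Doppler for wavelength: λ' = λ₀ · √((1 + β)/(1 − β)).
λ' = 999.4 × √(1.4516/0.5484) = 999.4 × 1.62702 ≈ 1626.0 nm.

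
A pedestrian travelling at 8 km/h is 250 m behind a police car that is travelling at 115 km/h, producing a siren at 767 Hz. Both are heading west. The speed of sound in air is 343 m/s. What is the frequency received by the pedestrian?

706 Hz

115 km/h = 31.94 m/s; 8 km/h = 2.222 m/s.
The pedestrian is behind, so the police car is moving away from it while the pedestrian is moving toward the police car.
Both move, so f' = f · (v + v_o)/(v + v_s).
f' = 767 × (343 + 2.222)/(343 + 31.94) = 767 × 345.22/374.94 ≈ 706 Hz.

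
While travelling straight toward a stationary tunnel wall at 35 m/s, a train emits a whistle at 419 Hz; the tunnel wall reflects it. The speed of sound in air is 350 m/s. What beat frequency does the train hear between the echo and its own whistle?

The tunnel wall receives the sound from a moving source: f₁ = f₀ · v/(v − v_e) = 419 × 350/315 ≈ 465.6 Hz.
On the return leg the train is a moving observer: f₂ = f₁ · (v + v_e)/v = 465.6 × 385/350 ≈ 512.1 Hz.
Beat against the emitted tone: |f₂ − f₀| = 2v_e·f₀/(v − v_e) = 2 × 35 × 419/315 ≈ 93 Hz.

93 Hz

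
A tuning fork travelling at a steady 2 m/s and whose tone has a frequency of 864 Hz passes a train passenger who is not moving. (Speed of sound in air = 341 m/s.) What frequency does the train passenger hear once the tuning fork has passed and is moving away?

859 Hz

Receding: f₂ = f · v/(v + v_s) = 864 × 341/343 ≈ 859 Hz.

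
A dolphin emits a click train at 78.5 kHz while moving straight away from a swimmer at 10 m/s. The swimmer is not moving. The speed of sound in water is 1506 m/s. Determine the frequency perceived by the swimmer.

78.0 kHz

With the source moving away from a stationary observer, f' = f · v/(v + v_s).
f' = 78.5 × 1506/(1506 + 10) = 78.5 × 1506/1516 ≈ 78.0 kHz.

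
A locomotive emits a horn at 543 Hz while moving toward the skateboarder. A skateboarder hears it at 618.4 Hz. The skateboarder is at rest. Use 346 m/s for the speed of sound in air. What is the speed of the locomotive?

f' = f · v/(v − v_s) ⇒ v_s = v · |1 − f/f'|.
v_s = 346 × |1 − 543/618.4| = 346 × 0.1219 ≈ 42 m/s.

42 m/s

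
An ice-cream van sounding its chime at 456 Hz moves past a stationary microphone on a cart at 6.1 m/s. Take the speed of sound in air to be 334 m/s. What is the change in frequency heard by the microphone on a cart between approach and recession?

Approaching: f₁ = f · v/(v − v_s) = 456 × 334/327.9 ≈ 464.5 Hz.
Receding: f₂ = f · v/(v + v_s) = 456 × 334/340.1 ≈ 447.8 Hz.
Drop: f₁ − f₂ = 2f·v·v_s/(v² − v_s²) = 2 × 456 × 334 × 6.1/(334² − 6.1²) ≈ 16.7 Hz.

16.7 Hz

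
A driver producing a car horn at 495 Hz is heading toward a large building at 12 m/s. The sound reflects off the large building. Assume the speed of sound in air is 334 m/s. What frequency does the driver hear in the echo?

532 Hz

The large building receives the sound from a moving source: f₁ = f₀ · v/(v − v_e) = 495 × 334/322 ≈ 513 Hz.
On the return leg the driver is a moving observer: f₂ = f₁ · (v + v_e)/v = 513 × 346/334 ≈ 532 Hz.
Equivalently f₂ = f₀ · (v + v_e)/(v − v_e).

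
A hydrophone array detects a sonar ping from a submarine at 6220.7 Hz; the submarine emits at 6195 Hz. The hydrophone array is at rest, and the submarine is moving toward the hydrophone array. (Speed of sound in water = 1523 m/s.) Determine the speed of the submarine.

6.3 m/s

f' = f · v/(v − v_s) ⇒ v_s = v · |1 − f/f'|.
v_s = 1523 × |1 − 6195/6220.7| = 1523 × 0.004131 ≈ 6.3 m/s.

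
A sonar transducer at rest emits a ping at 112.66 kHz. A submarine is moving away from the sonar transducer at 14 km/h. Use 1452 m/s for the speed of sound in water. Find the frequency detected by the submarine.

112.4 kHz

14 km/h = 3.889 m/s.
Moving observer, stationary source: f' = f · (v − v_o)/v.
f' = 112.66 × (1452 − 3.889)/1452 = 112.66 × 1448.1/1452 ≈ 112.4 kHz.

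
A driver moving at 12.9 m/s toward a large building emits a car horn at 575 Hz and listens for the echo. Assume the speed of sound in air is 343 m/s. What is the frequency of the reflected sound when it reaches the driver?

620 Hz

The large building receives the sound from a moving source: f₁ = f₀ · v/(v − v_e) = 575 × 343/330.1 ≈ 597 Hz.
On the return leg the driver is a moving observer: f₂ = f₁ · (v + v_e)/v = 597 × 355.9/343 ≈ 620 Hz.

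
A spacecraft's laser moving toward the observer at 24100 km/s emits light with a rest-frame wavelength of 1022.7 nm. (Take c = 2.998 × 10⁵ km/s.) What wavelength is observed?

β = v/c = 24100/299800 = 0.0804.
Relativistic Doppler for wavelength: λ' = λ₀ · √((1 − β)/(1 + β)).
λ' = 1022.7 × √(0.9196/1.0804) = 1022.7 × 0.92260 ≈ 943.5 nm.

943.5 nm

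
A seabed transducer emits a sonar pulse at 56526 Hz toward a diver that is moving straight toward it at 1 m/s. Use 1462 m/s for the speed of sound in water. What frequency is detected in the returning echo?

56603 Hz

At the diver (a moving observer), f₁ = f₀ · (v + u)/v = 56526 × 1463/1462 ≈ 56565 Hz.
The reflection then acts as a moving source: f₂ = f₁ · v/(v − u) ≈ 56603 Hz.
Equivalently f₂ = f₀ · (v + u)/(v − u).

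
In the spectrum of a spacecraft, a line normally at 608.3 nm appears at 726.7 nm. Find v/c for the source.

0.176

λ'/λ₀ = 1.1946 > 1 (redshift), so the source is receding.
λ'/λ₀ = √((1 + β)/(1 − β)) for a receding source ⇒ β = (r² − 1)/(r² + 1) with r = λ'/λ₀.
β = (1.4272 − 1)/(1.4272 + 1) ≈ 0.176.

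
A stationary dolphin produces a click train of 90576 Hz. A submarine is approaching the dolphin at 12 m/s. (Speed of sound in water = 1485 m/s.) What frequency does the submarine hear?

91308 Hz

Only the observer moves, toward the source, so f' = f · (v + v_o)/v.
f' = 90576 × (1485 + 12)/1485 = 90576 × 1497/1485 ≈ 91308 Hz.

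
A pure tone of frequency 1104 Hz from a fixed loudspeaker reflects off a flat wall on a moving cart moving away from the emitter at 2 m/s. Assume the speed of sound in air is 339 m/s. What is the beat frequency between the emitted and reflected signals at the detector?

The flat wall on a moving cart first receives the wave as a moving observer: f₁ = f₀ · (v − u)/v = 1104 × (339 − 2)/339 ≈ 1097.49 Hz.
The reflection then acts as a moving source: f₂ = f₁ · v/(v + u) ≈ 1091.05 Hz.
Beat frequency: |f₂ − f₀| = 2u·f₀/(v + u) = 2 × 2 × 1104/341 ≈ 13.0 Hz.

13.0 Hz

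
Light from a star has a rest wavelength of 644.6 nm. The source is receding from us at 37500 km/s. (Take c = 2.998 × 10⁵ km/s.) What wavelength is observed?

731.0 nm

β = v/c = 37500/299800 = 0.1251.
Relativistic Doppler for wavelength: λ' = λ₀ · √((1 + β)/(1 − β)).
λ' = 644.6 × √(1.1251/0.8749) = 644.6 × 1.13399 ≈ 731.0 nm.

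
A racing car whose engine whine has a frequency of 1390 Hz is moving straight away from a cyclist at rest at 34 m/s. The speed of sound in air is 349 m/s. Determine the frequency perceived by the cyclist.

1267 Hz

Only the source moves, away from the listener, so f' = f · v/(v + v_s).
f' = 1390 × 349/(349 + 34) = 1390 × 349/383 ≈ 1267 Hz.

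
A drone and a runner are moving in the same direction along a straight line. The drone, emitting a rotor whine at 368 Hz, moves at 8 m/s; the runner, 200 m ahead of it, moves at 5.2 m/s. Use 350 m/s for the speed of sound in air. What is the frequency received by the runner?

371 Hz

The runner is ahead, so the drone is moving toward it while the runner is moving away from the drone.
General Doppler shift: f' = f · (v − v_o)/(v − v_s).
f' = 368 × (350 − 5.2)/(350 − 8) = 368 × 344.8/342 ≈ 371 Hz.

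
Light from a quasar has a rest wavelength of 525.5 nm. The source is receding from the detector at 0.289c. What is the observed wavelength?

707.6 nm

Relativistic Doppler for wavelength: λ' = λ₀ · √((1 + β)/(1 − β)).
λ' = 525.5 × √(1.2890/0.7110) = 525.5 × 1.34645 ≈ 707.6 nm.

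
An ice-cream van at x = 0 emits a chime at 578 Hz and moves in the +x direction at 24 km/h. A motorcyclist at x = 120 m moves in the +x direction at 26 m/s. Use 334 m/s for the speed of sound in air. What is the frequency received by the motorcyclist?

24 km/h = 6.667 m/s.
The observer lies on the +x side, so the source is heading toward the observer and the observer is heading away from the source.
With source approaching and observer receding, f' = f · (v − v_o)/(v − v_s).
f' = 578 × (334 − 26)/(334 − 6.667) = 578 × 308/327.33 ≈ 544 Hz.

544 Hz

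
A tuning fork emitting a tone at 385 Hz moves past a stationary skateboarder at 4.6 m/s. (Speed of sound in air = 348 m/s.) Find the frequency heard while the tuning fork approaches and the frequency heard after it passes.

Approaching: f₁ = f · v/(v − v_s) = 385 × 348/343.4 ≈ 390 Hz.
Receding: f₂ = f · v/(v + v_s) = 385 × 348/352.6 ≈ 380 Hz.

390 Hz approaching; 380 Hz receding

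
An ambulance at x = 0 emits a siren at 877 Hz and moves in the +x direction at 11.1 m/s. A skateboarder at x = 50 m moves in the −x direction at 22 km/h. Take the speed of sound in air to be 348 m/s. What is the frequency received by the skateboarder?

22 km/h = 6.111 m/s.
The observer lies on the +x side, so the source is heading toward the observer and the observer is heading toward the source.
With source approaching and observer approaching, f' = f · (v + v_o)/(v − v_s).
f' = 877 × (348 + 6.111)/(348 − 11.1) = 877 × 354.11/336.9 ≈ 922 Hz.

922 Hz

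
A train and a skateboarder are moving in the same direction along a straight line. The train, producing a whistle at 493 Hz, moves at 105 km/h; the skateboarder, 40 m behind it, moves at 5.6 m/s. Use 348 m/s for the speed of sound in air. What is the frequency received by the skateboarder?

105 km/h = 29.17 m/s.
The skateboarder is behind, so the train is moving away from it while the skateboarder is moving toward the train.
With source receding and observer approaching, f' = f · (v + v_o)/(v + v_s).
f' = 493 × (348 + 5.6)/(348 + 29.17) = 493 × 353.6/377.17 ≈ 462 Hz.

462 Hz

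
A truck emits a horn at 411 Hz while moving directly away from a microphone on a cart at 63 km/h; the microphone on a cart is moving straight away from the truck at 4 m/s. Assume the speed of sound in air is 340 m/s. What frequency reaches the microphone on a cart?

63 km/h = 17.5 m/s.
Both move, so f' = f · (v − v_o)/(v + v_s).
f' = 411 × (340 − 4)/(340 + 17.5) = 411 × 336/357.5 ≈ 386 Hz.

386 Hz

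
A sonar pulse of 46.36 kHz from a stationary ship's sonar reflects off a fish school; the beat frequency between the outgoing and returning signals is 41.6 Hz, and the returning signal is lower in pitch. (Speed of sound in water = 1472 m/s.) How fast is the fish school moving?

0.66 m/s

Double Doppler shift off a moving reflector: f₂ = f₀ · (v + u)/(v − u) (u > 0 toward emitter).
Returning signal is lower, so f₂ = f₀ − Δf = 46360 − 41.6 = 46318.4 Hz.
Rearranging, u = v · (f₂ − f₀)/(f₂ + f₀) = 1472 × -41.6/92678.4 ≈ -0.66 m/s.
So the fish school is moving at 0.66 m/s away from the emitter.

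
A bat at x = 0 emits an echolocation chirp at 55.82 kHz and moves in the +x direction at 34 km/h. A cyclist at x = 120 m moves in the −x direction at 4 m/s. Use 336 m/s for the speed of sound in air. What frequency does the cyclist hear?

58.1 kHz

34 km/h = 9.444 m/s.
The observer lies on the +x side, so the source is heading toward the observer and the observer is heading toward the source.
General Doppler shift: f' = f · (v + v_o)/(v − v_s).
f' = 55.82 × (336 + 4)/(336 − 9.444) = 55.82 × 340/326.56 ≈ 58.1 kHz.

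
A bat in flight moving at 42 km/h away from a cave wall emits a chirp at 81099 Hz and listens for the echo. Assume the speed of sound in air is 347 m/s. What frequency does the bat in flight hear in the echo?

42 km/h = 11.67 m/s.
The cave wall receives the sound from a moving source: f₁ = f₀ · v/(v + v_e) = 81099 × 347/358.67 ≈ 78461 Hz.
On the return leg the bat in flight is a moving observer: f₂ = f₁ · (v − v_e)/v = 78461 × 335.33/347 ≈ 75823 Hz.

75823 Hz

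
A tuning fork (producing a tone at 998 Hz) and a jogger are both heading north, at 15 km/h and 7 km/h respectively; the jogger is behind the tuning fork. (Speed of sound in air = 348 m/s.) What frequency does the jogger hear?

15 km/h = 4.167 m/s; 7 km/h = 1.944 m/s.
The jogger is behind, so the tuning fork is moving away from it while the jogger is moving toward the tuning fork.
Both move, so f' = f · (v + v_o)/(v + v_s).
f' = 998 × (348 + 1.944)/(348 + 4.167) = 998 × 349.94/352.17 ≈ 992 Hz.

992 Hz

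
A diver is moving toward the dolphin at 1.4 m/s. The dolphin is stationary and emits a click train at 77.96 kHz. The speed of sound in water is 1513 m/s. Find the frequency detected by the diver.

Moving observer, stationary source: f' = f · (v + v_o)/v.
f' = 77.96 × (1513 + 1.4)/1513 = 77.96 × 1514.4/1513 ≈ 78.0 kHz.

78.0 kHz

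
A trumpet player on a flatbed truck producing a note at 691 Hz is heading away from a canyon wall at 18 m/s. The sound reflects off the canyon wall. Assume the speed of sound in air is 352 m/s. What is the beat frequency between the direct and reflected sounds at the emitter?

The canyon wall receives the sound from a moving source: f₁ = f₀ · v/(v + v_e) = 691 × 352/370 ≈ 657.4 Hz.
On the return leg the trumpet player on a flatbed truck is a moving observer: f₂ = f₁ · (v − v_e)/v = 657.4 × 334/352 ≈ 623.8 Hz.
Beat against the emitted tone: |f₂ − f₀| = 2v_e·f₀/(v + v_e) = 2 × 18 × 691/370 ≈ 67 Hz.

67 Hz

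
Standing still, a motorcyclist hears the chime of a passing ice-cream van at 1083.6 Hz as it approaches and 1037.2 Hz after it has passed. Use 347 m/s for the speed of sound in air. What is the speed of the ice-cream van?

f₁/f₂ = (v + v_s)/(v − v_s), so v_s = v · (f₁ − f₂)/(f₁ + f₂).
v_s = 347 × (1083.6 − 1037.2)/(1083.6 + 1037.2) = 347 × 46.4/2120.8 ≈ 7.6 m/s.

7.6 m/s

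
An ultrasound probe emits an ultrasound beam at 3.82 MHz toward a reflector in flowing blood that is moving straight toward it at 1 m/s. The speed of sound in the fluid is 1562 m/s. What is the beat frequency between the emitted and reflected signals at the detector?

4894 Hz

The reflector in flowing blood first receives the wave as a moving observer: f₁ = f₀ · (v + u)/v = 3.82 × (1562 + 1)/1562 ≈ 3.82245 MHz.
On reflection it acts as a source moving toward the stationary detector: f₂ = f₁ · v/(v − u) = 3.82245 × 1562/1561 ≈ 3.82489 MHz.
Beat frequency (with f₀ = 3820000 Hz): |f₂ − f₀| = 2u·f₀/(v − u) = 2 × 1 × 3820000/1561 ≈ 4894 Hz.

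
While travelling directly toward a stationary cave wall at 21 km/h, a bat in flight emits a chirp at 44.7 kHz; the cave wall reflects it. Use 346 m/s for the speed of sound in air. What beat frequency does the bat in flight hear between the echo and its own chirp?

21 km/h = 5.833 m/s.
The cave wall receives the sound from a moving source: f₁ = f₀ · v/(v − v_e) = 44.7 × 346/340.17 ≈ 45.467 kHz.
On the return leg the bat in flight is a moving observer: f₂ = f₁ · (v + v_e)/v = 45.467 × 351.83/346 ≈ 46.233 kHz.
Equivalently f₂ = f₀ · (v + v_e)/(v − v_e).
Beat against the emitted tone (with f₀ = 44700 Hz): |f₂ − f₀| = 2v_e·f₀/(v − v_e) = 2 × 5.833 × 44700/340.17 ≈ 1533 Hz.

1533 Hz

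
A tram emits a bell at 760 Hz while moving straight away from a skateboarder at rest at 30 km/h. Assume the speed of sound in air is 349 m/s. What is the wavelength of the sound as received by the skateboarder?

30 km/h = 8.333 m/s.
With the source moving away from a stationary observer, f' = f · v/(v + v_s).
f' = 760 × 349/(349 + 8.333) ≈ 742 Hz.
λ' = v/f' = 349/742.276 ≈ 47.0 cm.

47.0 cm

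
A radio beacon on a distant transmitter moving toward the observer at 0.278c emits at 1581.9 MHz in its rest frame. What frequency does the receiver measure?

2104.6 MHz

Relativistic Doppler for frequency: f' = f₀ · √((1 + β)/(1 − β)).
f' = 1581.9 × √(1.2780/0.7220) = 1581.9 × 1.33044 ≈ 2104.6 MHz.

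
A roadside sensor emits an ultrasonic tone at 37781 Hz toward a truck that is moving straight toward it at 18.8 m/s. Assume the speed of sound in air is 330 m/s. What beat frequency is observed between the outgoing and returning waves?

The truck first receives the wave as a moving observer: f₁ = f₀ · (v + u)/v = 37781 × (330 + 18.8)/330 ≈ 39933 Hz.
The reflection then acts as a moving source: f₂ = f₁ · v/(v − u) ≈ 42346 Hz.
Equivalently f₂ = f₀ · (v + u)/(v − u).
Beat frequency: |f₂ − f₀| = 2u·f₀/(v − u) = 2 × 18.8 × 37781/311.2 ≈ 4565 Hz.

4565 Hz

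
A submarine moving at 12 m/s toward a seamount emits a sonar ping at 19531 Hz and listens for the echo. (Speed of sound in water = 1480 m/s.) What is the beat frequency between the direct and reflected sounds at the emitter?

319 Hz

The seamount receives the sound from a moving source: f₁ = f₀ · v/(v − v_e) = 19531 × 1480/1468 ≈ 19691 Hz.
On the return leg the submarine is a moving observer: f₂ = f₁ · (v + v_e)/v = 19691 × 1492/1480 ≈ 19850 Hz.
Beat against the emitted tone: |f₂ − f₀| = 2v_e·f₀/(v − v_e) = 2 × 12 × 19531/1468 ≈ 319 Hz.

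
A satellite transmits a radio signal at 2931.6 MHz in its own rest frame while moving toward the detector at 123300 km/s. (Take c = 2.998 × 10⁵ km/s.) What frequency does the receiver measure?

β = v/c = 123300/299800 = 0.4113.
Relativistic Doppler for frequency: f' = f₀ · √((1 + β)/(1 − β)).
f' = 2931.6 × √(1.4113/0.5887) = 2931.6 × 1.54828 ≈ 4538.9 MHz.

4538.9 MHz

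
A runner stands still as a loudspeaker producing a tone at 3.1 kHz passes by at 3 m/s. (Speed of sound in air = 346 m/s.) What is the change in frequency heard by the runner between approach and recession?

Approaching: f₁ = f · v/(v − v_s) = 3.1 × 346/343 ≈ 3.1271 kHz.
Receding: f₂ = f · v/(v + v_s) = 3.1 × 346/349 ≈ 3.0734 kHz.
Drop: f₁ − f₂ = 2f·v·v_s/(v² − v_s²) = 2 × 3.1 × 346 × 3/(346² − 3²) ≈ 0.0538 kHz.

0.0538 kHz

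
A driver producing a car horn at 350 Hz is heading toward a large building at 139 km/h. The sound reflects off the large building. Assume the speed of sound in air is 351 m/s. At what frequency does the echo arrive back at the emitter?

139 km/h = 38.61 m/s.
The large building receives the sound from a moving source: f₁ = f₀ · v/(v − v_e) = 350 × 351/312.39 ≈ 393 Hz.
On the return leg the driver is a moving observer: f₂ = f₁ · (v + v_e)/v = 393 × 389.61/351 ≈ 437 Hz.
Equivalently f₂ = f₀ · (v + v_e)/(v − v_e).

437 Hz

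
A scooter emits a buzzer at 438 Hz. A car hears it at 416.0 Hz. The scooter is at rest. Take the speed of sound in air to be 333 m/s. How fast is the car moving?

16.7 m/s

f' < f, so the car is receding.
f' = f · (v − v_o)/v ⇒ v_o = v · |f'/f − 1|.
v_o = 333 × |416.0/438 − 1| = 333 × 0.05023 ≈ 16.7 m/s.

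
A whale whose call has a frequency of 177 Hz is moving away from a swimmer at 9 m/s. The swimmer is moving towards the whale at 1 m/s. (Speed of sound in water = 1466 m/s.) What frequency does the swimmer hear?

Both move, so f' = f · (v + v_o)/(v + v_s).
f' = 177 × (1466 + 1)/(1466 + 9) = 177 × 1467/1475 ≈ 176 Hz.

176 Hz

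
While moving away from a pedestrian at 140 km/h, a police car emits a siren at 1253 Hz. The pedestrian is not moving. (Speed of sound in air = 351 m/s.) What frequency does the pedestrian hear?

140 km/h = 38.89 m/s.
Only the source moves, away from the listener, so f' = f · v/(v + v_s).
f' = 1253 × 351/(351 + 38.89) = 1253 × 351/389.9 ≈ 1128 Hz.

1128 Hz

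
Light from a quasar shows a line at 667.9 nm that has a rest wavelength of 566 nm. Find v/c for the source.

0.164c

λ'/λ₀ = 1.1800 > 1 (redshift), so the source is receding.
λ'/λ₀ = √((1 + β)/(1 − β)) for a receding source ⇒ β = (r² − 1)/(r² + 1) with r = λ'/λ₀.
β = (1.3925 − 1)/(1.3925 + 1) ≈ 0.164.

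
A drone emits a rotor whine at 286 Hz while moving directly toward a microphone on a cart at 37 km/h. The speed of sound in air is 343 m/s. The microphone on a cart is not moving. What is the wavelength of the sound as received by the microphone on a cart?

37 km/h = 10.28 m/s.
With the source moving toward a stationary observer, f' = f · v/(v − v_s).
f' = 286 × 343/(343 − 10.28) ≈ 295 Hz.
λ' = v/f' = 343/294.835 ≈ 1.16 m.

1.16 m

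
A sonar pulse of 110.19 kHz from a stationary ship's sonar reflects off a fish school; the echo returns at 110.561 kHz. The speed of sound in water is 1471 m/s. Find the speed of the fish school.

2.47 m/s

Double Doppler shift off a moving reflector: f₂ = f₀ · (v + u)/(v − u) (u > 0 toward emitter).
Rearranging, u = v · (f₂ − f₀)/(f₂ + f₀) = 1471 × 0.371/220.751 ≈ 2.47 m/s.
So the fish school is moving at 2.47 m/s toward the emitter.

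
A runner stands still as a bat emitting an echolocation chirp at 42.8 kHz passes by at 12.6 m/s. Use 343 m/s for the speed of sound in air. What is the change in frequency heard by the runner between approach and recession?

3.15 kHz

Approaching: f₁ = f · v/(v − v_s) = 42.8 × 343/330.4 ≈ 44.43 kHz.
Receding: f₂ = f · v/(v + v_s) = 42.8 × 343/355.6 ≈ 41.28 kHz.
Drop: f₁ − f₂ = 2f·v·v_s/(v² − v_s²) = 2 × 42.8 × 343 × 12.6/(343² − 12.6²) ≈ 3.15 kHz.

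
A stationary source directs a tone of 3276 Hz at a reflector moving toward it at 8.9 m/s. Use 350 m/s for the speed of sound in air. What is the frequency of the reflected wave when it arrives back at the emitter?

At the reflector (a moving observer), f₁ = f₀ · (v + u)/v = 3276 × 358.9/350 ≈ 3359 Hz.
On reflection it acts as a source moving toward the stationary detector: f₂ = f₁ · v/(v − u) = 3359 × 350/341.1 ≈ 3447 Hz.

3447 Hz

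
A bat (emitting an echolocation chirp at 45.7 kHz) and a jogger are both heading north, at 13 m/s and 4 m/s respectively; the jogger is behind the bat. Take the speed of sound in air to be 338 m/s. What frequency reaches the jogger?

The jogger is behind, so the bat is moving away from it while the jogger is moving toward the bat.
General Doppler shift: f' = f · (v + v_o)/(v + v_s).
f' = 45.7 × (338 + 4)/(338 + 13) = 45.7 × 342/351 ≈ 44.5 kHz.

44.5 kHz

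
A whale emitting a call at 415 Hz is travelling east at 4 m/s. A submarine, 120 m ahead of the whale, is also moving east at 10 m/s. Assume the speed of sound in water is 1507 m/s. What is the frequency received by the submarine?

413 Hz

The submarine is ahead, so the whale is moving toward it while the submarine is moving away from the whale.
Both move, so f' = f · (v − v_o)/(v − v_s).
f' = 415 × (1507 − 10)/(1507 − 4) = 415 × 1497/1503 ≈ 413 Hz.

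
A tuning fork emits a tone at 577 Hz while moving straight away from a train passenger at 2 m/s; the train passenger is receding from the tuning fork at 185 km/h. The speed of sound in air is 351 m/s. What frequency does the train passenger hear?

185 km/h = 51.39 m/s.
With source receding and observer receding, f' = f · (v − v_o)/(v + v_s).
f' = 577 × (351 − 51.39)/(351 + 2) = 577 × 299.61/353 ≈ 490 Hz.

490 Hz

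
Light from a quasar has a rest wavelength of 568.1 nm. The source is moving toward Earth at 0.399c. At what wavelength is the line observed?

372.4 nm

Relativistic Doppler for wavelength: λ' = λ₀ · √((1 − β)/(1 + β)).
λ' = 568.1 × √(0.6010/1.3990) = 568.1 × 0.65543 ≈ 372.4 nm.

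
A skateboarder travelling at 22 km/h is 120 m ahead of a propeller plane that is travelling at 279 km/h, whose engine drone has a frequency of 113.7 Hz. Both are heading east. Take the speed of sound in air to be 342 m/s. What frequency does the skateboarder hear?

279 km/h = 77.5 m/s; 22 km/h = 6.111 m/s.
The skateboarder is ahead, so the propeller plane is moving toward it while the skateboarder is moving away from the propeller plane.
With source approaching and observer receding, f' = f · (v − v_o)/(v − v_s).
f' = 113.7 × (342 − 6.111)/(342 − 77.5) = 113.7 × 335.89/264.5 ≈ 144 Hz.

144 Hz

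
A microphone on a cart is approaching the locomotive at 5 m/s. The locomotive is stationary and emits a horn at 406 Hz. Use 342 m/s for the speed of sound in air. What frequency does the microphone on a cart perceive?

Moving observer, stationary source: f' = f · (v + v_o)/v.
f' = 406 × (342 + 5)/342 = 406 × 347/342 ≈ 412 Hz.

412 Hz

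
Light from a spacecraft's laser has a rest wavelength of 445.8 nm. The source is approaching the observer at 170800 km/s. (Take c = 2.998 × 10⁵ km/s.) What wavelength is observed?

β = v/c = 170800/299800 = 0.5697.
Relativistic Doppler for wavelength: λ' = λ₀ · √((1 − β)/(1 + β)).
λ' = 445.8 × √(0.4303/1.5697) = 445.8 × 0.52356 ≈ 233.4 nm.

233.4 nm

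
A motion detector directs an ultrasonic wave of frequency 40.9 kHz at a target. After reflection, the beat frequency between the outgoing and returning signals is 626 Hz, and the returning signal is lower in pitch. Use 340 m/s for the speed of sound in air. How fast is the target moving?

2.62 m/s

Double Doppler shift off a moving reflector: f₂ = f₀ · (v + u)/(v − u) (u > 0 toward emitter).
Returning signal is lower, so f₂ = f₀ − Δf = 40900 − 626 = 40274 Hz.
Rearranging, u = v · (f₂ − f₀)/(f₂ + f₀) = 340 × -626/81174 ≈ -2.62 m/s.
So the target is moving at 2.62 m/s away from the emitter.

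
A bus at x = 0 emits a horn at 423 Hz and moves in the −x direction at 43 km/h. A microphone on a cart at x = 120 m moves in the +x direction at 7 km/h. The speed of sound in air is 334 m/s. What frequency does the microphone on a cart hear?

43 km/h = 11.94 m/s; 7 km/h = 1.944 m/s.
The observer lies on the +x side, so the source is heading away from the observer and the observer is heading away from the source.
With source receding and observer receding, f' = f · (v − v_o)/(v + v_s).
f' = 423 × (334 − 1.944)/(334 + 11.94) = 423 × 332.06/345.94 ≈ 406 Hz.

406 Hz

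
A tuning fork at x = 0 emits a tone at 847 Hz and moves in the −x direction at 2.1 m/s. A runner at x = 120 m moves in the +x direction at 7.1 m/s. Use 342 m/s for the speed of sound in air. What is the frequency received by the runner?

824 Hz

The observer lies on the +x side, so the source is heading away from the observer and the observer is heading away from the source.
General Doppler shift: f' = f · (v − v_o)/(v + v_s).
f' = 847 × (342 − 7.1)/(342 + 2.1) = 847 × 334.9/344.1 ≈ 824 Hz.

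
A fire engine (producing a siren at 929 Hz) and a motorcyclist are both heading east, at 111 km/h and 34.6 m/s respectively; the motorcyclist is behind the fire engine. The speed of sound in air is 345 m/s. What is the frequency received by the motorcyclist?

111 km/h = 30.83 m/s.
The motorcyclist is behind, so the fire engine is moving away from it while the motorcyclist is moving toward the fire engine.
With source receding and observer approaching, f' = f · (v + v_o)/(v + v_s).
f' = 929 × (345 + 34.6)/(345 + 30.83) = 929 × 379.6/375.83 ≈ 938 Hz.

938 Hz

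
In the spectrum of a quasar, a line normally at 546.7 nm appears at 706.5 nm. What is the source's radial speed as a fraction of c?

λ'/λ₀ = 1.2923 > 1 (redshift), so the source is receding.
λ'/λ₀ = √((1 + β)/(1 − β)) for a receding source ⇒ β = (r² − 1)/(r² + 1) with r = λ'/λ₀.
β = (1.6700 − 1)/(1.6700 + 1) ≈ 0.251.

0.251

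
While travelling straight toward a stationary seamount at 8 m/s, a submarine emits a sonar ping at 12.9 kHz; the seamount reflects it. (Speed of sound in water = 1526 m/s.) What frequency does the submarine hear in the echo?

The seamount receives the sound from a moving source: f₁ = f₀ · v/(v − v_e) = 12.9 × 1526/1518 ≈ 12.97 kHz.
On the return leg the submarine is a moving observer: f₂ = f₁ · (v + v_e)/v = 12.97 × 1534/1526 ≈ 13.04 kHz.
Equivalently f₂ = f₀ · (v + v_e)/(v − v_e).

13.04 kHz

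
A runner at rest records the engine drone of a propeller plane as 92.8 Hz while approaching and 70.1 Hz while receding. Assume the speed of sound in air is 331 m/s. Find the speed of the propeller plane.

f₁/f₂ = (v + v_s)/(v − v_s), so v_s = v · (f₁ − f₂)/(f₁ + f₂).
v_s = 331 × (92.8 − 70.1)/(92.8 + 70.1) = 331 × 22.7/162.9 ≈ 46 m/s.

46 m/s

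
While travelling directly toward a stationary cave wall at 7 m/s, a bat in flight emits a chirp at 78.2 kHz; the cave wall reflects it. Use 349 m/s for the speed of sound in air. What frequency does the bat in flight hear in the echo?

The cave wall receives the sound from a moving source: f₁ = f₀ · v/(v − v_e) = 78.2 × 349/342 ≈ 79.8 kHz.
On the return leg the bat in flight is a moving observer: f₂ = f₁ · (v + v_e)/v = 79.8 × 356/349 ≈ 81.4 kHz.
Equivalently f₂ = f₀ · (v + v_e)/(v − v_e).

81.4 kHz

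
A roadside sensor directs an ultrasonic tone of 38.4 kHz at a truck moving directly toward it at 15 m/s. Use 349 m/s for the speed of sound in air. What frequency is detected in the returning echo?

The truck first receives the wave as a moving observer: f₁ = f₀ · (v + u)/v = 38.4 × (349 + 15)/349 ≈ 40.1 kHz.
The reflection then acts as a moving source: f₂ = f₁ · v/(v − u) ≈ 41.8 kHz.

41.8 kHz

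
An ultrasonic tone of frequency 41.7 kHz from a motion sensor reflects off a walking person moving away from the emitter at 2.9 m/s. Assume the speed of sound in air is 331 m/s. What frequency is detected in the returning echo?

41.0 kHz

The walking person first receives the wave as a moving observer: f₁ = f₀ · (v − u)/v = 41.7 × (331 − 2.9)/331 ≈ 41.3 kHz.
The reflection then acts as a moving source: f₂ = f₁ · v/(v + u) ≈ 41.0 kHz.
Equivalently f₂ = f₀ · (v − u)/(v + u).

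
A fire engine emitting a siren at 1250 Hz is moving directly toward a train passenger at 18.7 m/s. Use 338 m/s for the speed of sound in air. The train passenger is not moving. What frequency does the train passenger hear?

1323 Hz

Moving source, stationary observer: f' = f · v/(v − v_s) since the source is approaching.
f' = 1250 × 338/(338 − 18.7) = 1250 × 338/319.3 ≈ 1323 Hz.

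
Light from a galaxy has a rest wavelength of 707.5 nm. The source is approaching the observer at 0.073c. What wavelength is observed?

Relativistic Doppler for wavelength: λ' = λ₀ · √((1 − β)/(1 + β)).
λ' = 707.5 × √(0.9270/1.0730) = 707.5 × 0.92948 ≈ 657.6 nm.

657.6 nm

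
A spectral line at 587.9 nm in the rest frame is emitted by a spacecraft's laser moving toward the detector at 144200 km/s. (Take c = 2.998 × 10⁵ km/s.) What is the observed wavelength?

β = v/c = 144200/299800 = 0.4810.
Relativistic Doppler for wavelength: λ' = λ₀ · √((1 − β)/(1 + β)).
λ' = 587.9 × √(0.5190/1.4810) = 587.9 × 0.59199 ≈ 348.0 nm.

348.0 nm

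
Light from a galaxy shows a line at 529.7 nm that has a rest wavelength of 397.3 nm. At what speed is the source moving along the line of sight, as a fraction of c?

λ'/λ₀ = 1.3332 > 1 (redshift), so the source is receding.
λ'/λ₀ = √((1 + β)/(1 − β)) for a receding source ⇒ β = (r² − 1)/(r² + 1) with r = λ'/λ₀.
β = (1.7776 − 1)/(1.7776 + 1) ≈ 0.280.

0.280c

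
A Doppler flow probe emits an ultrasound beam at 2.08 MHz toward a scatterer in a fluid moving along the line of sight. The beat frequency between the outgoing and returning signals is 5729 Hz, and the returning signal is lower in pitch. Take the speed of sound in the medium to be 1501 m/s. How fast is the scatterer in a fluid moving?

Double Doppler shift off a moving reflector: f₂ = f₀ · (v + u)/(v − u) (u > 0 toward emitter).
Returning signal is lower, so f₂ = f₀ − Δf = 2080000 − 5729 = 2074271 Hz.
Rearranging, u = v · (f₂ − f₀)/(f₂ + f₀) = 1501 × -5729/4154271 ≈ -2.07 m/s.
So the scatterer in a fluid is moving at 2.07 m/s away from the emitter.

2.07 m/s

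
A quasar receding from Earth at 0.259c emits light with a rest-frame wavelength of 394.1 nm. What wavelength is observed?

513.7 nm

Relativistic Doppler for wavelength: λ' = λ₀ · √((1 + β)/(1 − β)).
λ' = 394.1 × √(1.2590/0.7410) = 394.1 × 1.30348 ≈ 513.7 nm.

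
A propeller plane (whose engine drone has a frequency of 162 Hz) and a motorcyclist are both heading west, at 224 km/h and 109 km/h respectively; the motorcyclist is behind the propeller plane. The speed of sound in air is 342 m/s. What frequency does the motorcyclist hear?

224 km/h = 62.22 m/s; 109 km/h = 30.28 m/s.
The motorcyclist is behind, so the propeller plane is moving away from it while the motorcyclist is moving toward the propeller plane.
With source receding and observer approaching, f' = f · (v + v_o)/(v + v_s).
f' = 162 × (342 + 30.28)/(342 + 62.22) = 162 × 372.28/404.22 ≈ 149 Hz.

149 Hz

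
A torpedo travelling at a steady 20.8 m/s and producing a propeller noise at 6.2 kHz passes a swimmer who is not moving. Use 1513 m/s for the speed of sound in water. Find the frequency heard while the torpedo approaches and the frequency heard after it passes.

Approaching: f₁ = f · v/(v − v_s) = 6.2 × 1513/1492.2 ≈ 6.29 kHz.
Receding: f₂ = f · v/(v + v_s) = 6.2 × 1513/1533.8 ≈ 6.12 kHz.

6.29 kHz approaching; 6.12 kHz receding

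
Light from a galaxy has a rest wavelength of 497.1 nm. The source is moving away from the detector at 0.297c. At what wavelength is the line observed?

675.2 nm

Relativistic Doppler for wavelength: λ' = λ₀ · √((1 + β)/(1 − β)).
λ' = 497.1 × √(1.2970/0.7030) = 497.1 × 1.35829 ≈ 675.2 nm.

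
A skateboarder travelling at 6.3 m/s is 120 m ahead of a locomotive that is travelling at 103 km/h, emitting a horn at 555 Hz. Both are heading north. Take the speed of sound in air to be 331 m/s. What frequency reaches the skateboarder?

103 km/h = 28.61 m/s.
The skateboarder is ahead, so the locomotive is moving toward it while the skateboarder is moving away from the locomotive.
General Doppler shift: f' = f · (v − v_o)/(v − v_s).
f' = 555 × (331 − 6.3)/(331 − 28.61) = 555 × 324.7/302.39 ≈ 596 Hz.

596 Hz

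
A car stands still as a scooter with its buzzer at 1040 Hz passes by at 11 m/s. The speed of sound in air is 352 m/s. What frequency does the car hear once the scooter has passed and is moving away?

1008 Hz

Receding: f₂ = f · v/(v + v_s) = 1040 × 352/363 ≈ 1008 Hz.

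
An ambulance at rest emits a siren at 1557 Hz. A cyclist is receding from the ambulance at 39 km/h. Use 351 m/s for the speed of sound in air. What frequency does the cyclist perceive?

39 km/h = 10.83 m/s.
Moving observer, stationary source: f' = f · (v − v_o)/v.
f' = 1557 × (351 − 10.83)/351 = 1557 × 340.17/351 ≈ 1509 Hz.

1509 Hz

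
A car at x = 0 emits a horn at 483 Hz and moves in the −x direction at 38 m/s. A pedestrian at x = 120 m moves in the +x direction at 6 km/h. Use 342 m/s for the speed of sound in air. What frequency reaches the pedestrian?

6 km/h = 1.667 m/s.
The observer lies on the +x side, so the source is heading away from the observer and the observer is heading away from the source.
With source receding and observer receding, f' = f · (v − v_o)/(v + v_s).
f' = 483 × (342 − 1.667)/(342 + 38) = 483 × 340.33/380 ≈ 433 Hz.

433 Hz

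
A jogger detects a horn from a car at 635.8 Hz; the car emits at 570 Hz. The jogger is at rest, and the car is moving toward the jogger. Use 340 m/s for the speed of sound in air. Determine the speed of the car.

35 m/s

f' = f · v/(v − v_s) ⇒ v_s = v · |1 − f/f'|.
v_s = 340 × |1 − 570/635.8| = 340 × 0.1035 ≈ 35 m/s.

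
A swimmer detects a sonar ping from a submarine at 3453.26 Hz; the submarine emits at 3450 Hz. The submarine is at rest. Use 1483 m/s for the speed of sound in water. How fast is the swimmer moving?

f' > f, so the swimmer is approaching.
f' = f · (v + v_o)/v ⇒ v_o = v · |f'/f − 1|.
v_o = 1483 × |3453.26/3450 − 1| = 1483 × 0.0009449 ≈ 1.40 m/s.

1.40 m/s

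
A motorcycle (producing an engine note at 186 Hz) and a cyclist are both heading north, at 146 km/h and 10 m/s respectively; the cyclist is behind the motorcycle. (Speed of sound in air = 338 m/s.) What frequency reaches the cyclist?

171 Hz

146 km/h = 40.56 m/s.
The cyclist is behind, so the motorcycle is moving away from it while the cyclist is moving toward the motorcycle.
With source receding and observer approaching, f' = f · (v + v_o)/(v + v_s).
f' = 186 × (338 + 10)/(338 + 40.56) = 186 × 348/378.56 ≈ 171 Hz.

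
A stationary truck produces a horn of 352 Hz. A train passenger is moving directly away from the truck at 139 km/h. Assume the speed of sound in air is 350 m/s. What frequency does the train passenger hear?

313 Hz

139 km/h = 38.61 m/s.
Moving observer, stationary source: f' = f · (v − v_o)/v.
f' = 352 × (350 − 38.61)/350 = 352 × 311.39/350 ≈ 313 Hz.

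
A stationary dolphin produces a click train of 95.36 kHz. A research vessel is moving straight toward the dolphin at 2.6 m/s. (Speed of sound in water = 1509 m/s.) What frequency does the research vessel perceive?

95.5 kHz

Only the observer moves, toward the source, so f' = f · (v + v_o)/v.
f' = 95.36 × (1509 + 2.6)/1509 = 95.36 × 1511.6/1509 ≈ 95.5 kHz.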